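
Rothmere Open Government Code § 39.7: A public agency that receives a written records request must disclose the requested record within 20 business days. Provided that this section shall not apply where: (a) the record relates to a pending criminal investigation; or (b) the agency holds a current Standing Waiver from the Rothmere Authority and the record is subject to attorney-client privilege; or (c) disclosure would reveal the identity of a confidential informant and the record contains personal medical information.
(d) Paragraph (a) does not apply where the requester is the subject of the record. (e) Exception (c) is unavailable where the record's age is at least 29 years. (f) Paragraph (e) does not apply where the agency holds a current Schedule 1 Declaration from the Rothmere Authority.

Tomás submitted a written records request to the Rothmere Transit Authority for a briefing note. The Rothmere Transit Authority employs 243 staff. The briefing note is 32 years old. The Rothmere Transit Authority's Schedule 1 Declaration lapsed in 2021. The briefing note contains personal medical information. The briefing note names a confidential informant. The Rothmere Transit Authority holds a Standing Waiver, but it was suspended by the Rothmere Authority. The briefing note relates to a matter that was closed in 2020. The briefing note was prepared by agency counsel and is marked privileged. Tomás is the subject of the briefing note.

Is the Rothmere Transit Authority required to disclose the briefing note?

Yes — the Rothmere Transit Authority must disclose the briefing note.

Exception (a) does not apply: the briefing note relates to a closed matter.
Exception (b) fails — the Standing Waiver is not current.
Exception (c)'s conditions are all satisfied: the briefing note names a confidential informant; the briefing note contains personal medical information. Turning to paragraphs (e)–(f): (e) is engaged — the record's age is 32 years, meeting the 29 years threshold. (f), which would lift (e), is not triggered — no current Schedule 1 Declaration is held. Exception (c) does not apply.
No exception displaces § 39.7.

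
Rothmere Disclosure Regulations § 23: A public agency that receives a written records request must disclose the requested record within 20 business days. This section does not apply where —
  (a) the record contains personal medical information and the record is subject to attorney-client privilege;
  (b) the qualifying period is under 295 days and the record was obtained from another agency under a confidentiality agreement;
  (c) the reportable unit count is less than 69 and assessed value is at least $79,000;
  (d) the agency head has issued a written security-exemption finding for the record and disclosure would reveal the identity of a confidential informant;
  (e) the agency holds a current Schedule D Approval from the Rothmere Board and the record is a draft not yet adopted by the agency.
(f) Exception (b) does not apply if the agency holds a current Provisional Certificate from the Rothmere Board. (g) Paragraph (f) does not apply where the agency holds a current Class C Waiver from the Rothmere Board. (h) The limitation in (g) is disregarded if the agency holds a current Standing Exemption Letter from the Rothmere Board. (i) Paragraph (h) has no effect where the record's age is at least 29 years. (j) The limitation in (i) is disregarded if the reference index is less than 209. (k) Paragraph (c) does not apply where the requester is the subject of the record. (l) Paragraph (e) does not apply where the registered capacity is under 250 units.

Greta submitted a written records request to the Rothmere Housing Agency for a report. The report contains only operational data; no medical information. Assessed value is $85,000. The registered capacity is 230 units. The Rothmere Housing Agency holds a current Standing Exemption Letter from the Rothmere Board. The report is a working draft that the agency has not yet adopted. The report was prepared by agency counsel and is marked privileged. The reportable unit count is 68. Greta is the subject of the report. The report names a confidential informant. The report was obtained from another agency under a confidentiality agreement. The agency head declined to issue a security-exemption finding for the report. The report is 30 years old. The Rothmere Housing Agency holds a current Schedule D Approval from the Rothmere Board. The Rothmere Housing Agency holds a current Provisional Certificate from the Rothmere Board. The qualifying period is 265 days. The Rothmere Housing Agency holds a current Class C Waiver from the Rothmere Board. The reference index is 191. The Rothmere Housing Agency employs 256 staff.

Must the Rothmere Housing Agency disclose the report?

Yes — the Rothmere Housing Agency must disclose the report.

Exception (a) does not apply: the report contains only operational data.
Exception (b) is satisfied on its face — the qualifying period is 265 days, under the 295 days limit; the report was obtained under a confidentiality agreement. However, paragraphs (f)–(j) must be considered: (f) operates against (b): a current Provisional Certificate is held. (g) would limit (f) — a current Class C Waiver is held — but (h) sets (g) aside: (h) operates — a current Standing Exemption Letter is held. (i) would limit (h) — the record's age is 30 years, meeting the 29 years threshold — but (j) sets (i) aside: (j) operates against (i): the reference index is 191, less than the 209 limit. (b) is therefore removed.
Exception (c): the reportable unit count is 68, less than the 69 limit; assessed value is $85,000, meeting the $79,000 threshold — every condition holds. But: (k) operates against (c): Greta is the subject of the report. So (c) is unavailable.
Exception (d) requires that the agency head has issued a written security-exemption finding for the record; but the agency head declined to issue a security-exemption finding, so (d) is unavailable.
Exception (e): a current Schedule D Approval is held; the report is an unadopted draft — every condition holds. But: (l) operates against (e): the registered capacity is 230 units, under the 250 units limit. So (e) is unavailable.
Every exception is unavailable, so the rule governs.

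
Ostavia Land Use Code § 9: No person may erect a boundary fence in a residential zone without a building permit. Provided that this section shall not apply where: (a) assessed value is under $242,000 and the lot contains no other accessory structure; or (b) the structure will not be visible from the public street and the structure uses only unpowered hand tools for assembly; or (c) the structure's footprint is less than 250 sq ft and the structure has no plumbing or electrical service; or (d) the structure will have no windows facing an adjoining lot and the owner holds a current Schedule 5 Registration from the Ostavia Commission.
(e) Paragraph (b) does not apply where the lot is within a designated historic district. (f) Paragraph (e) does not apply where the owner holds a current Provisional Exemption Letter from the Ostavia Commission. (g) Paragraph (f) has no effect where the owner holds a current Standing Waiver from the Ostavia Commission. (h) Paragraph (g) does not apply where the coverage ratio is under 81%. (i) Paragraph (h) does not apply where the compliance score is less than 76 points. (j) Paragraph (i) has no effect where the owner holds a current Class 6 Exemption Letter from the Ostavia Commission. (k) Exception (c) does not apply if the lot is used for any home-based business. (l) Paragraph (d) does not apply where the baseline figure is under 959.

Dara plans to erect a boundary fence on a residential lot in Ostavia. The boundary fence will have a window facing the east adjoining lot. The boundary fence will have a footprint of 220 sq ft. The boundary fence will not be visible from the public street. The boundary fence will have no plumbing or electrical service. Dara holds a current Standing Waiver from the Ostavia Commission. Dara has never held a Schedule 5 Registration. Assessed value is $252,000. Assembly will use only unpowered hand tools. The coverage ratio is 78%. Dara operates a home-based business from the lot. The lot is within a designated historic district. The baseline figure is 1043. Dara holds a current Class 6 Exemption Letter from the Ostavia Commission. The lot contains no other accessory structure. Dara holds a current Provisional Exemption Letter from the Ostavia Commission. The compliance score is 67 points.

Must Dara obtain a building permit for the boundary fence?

Exception (a) fails — assessed value is $252,000, not under $242,000.
Exception (b) is satisfied on its face — the structure will not be visible from the street; assembly uses only hand tools. As to paragraphs (e)–(j): (e) is engaged (the lot is in a historic district), but yields to (f): (f) operates against (e): a current Provisional Exemption Letter is held. (g) applies (a current Standing Waiver is held), but yields to (h): (h) is engaged — the coverage ratio is 78%, under the 81% limit. (i) would limit (h) — the compliance score is 67 points, less than the 76 points limit — but (j) sets (i) aside: (j) operates against (i): a current Class 6 Exemption Letter is held. Exception (b) stands.
All of (c)'s requirements are met (the structure's footprint is 220 sq ft, less than the 250 sq ft limit; there is no plumbing or electrical service). But: (k) operates — a home-based business operates on the lot. (c) is therefore removed.
Exception (d) requires that the structure will have no windows facing an adjoining lot; but a window faces an adjoining lot, so (d) is unavailable.

No — exception (b) applies; Dara does not need a building permit.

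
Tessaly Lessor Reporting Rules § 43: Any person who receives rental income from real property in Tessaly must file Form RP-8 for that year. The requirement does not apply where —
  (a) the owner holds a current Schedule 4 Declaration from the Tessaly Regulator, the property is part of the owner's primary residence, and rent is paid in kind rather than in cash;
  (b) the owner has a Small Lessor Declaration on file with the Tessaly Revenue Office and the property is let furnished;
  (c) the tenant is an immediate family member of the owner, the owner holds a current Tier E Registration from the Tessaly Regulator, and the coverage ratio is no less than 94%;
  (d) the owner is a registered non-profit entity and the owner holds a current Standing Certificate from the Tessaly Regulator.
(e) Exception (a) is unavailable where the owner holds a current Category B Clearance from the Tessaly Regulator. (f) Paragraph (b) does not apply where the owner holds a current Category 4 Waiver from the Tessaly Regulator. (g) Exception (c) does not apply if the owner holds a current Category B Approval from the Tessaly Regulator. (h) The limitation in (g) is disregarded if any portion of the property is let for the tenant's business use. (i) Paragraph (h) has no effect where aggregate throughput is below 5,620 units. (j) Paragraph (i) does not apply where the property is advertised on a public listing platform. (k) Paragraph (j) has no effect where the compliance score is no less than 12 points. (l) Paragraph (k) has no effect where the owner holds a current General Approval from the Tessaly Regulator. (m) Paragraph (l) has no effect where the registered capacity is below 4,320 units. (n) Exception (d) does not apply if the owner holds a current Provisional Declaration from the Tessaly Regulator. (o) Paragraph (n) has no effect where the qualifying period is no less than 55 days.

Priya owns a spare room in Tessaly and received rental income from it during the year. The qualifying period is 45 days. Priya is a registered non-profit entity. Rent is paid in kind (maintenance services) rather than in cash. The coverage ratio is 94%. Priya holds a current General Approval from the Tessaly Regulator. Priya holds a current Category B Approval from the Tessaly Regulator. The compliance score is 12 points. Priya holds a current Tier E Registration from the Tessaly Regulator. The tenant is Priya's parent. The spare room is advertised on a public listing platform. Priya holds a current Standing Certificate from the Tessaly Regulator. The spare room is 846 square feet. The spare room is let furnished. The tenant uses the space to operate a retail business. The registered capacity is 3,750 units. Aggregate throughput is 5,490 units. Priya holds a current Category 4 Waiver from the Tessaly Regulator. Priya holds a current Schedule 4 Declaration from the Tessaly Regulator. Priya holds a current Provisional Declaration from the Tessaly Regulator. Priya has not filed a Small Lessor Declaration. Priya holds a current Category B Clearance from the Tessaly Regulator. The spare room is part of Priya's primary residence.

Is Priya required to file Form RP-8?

Yes — Priya must file Form RP-8.

All of (a)'s requirements are met (a current Schedule 4 Declaration is held; the spare room is part of the primary residence; rent is paid in kind). But: (e) operates against (a): a current Category B Clearance is held. Exception (a) does not apply.
Exception (b) does not apply: no Small Lessor Declaration is on file.
Exception (c): the tenant is an immediate family member; a current Tier E Registration is held; the coverage ratio is 94%, meeting the 94% threshold — every condition holds. But applying paragraphs (g)–(m): (g) operates against (c): a current Category B Approval is held. (h) would limit (g) — the space is let for business use — but (i) sets (h) aside: (i) applies — aggregate throughput is 5,490 units, below the 5,620 units limit. (j) would limit (i) — the property is publicly advertised — but (k) sets (j) aside: (k) operates against (j): the compliance score is 12 points, meeting the 12 points threshold. (l) would limit (k) — a current General Approval is held — but (m) sets (l) aside: (m) operates against (l): the registered capacity is 3,750 units, below the 4,320 units limit. So (c) is unavailable.
Exception (d) is satisfied on its face — Priya is a registered non-profit; a current Standing Certificate is held. However, paragraphs (n)–(o) must be considered: (n) is engaged — a current Provisional Declaration is held. (o) is inapplicable (the qualifying period is 45 days, short of 55 days), so (n) stands. (d) is therefore removed.
No exception is made out. Priya falls within the general rule.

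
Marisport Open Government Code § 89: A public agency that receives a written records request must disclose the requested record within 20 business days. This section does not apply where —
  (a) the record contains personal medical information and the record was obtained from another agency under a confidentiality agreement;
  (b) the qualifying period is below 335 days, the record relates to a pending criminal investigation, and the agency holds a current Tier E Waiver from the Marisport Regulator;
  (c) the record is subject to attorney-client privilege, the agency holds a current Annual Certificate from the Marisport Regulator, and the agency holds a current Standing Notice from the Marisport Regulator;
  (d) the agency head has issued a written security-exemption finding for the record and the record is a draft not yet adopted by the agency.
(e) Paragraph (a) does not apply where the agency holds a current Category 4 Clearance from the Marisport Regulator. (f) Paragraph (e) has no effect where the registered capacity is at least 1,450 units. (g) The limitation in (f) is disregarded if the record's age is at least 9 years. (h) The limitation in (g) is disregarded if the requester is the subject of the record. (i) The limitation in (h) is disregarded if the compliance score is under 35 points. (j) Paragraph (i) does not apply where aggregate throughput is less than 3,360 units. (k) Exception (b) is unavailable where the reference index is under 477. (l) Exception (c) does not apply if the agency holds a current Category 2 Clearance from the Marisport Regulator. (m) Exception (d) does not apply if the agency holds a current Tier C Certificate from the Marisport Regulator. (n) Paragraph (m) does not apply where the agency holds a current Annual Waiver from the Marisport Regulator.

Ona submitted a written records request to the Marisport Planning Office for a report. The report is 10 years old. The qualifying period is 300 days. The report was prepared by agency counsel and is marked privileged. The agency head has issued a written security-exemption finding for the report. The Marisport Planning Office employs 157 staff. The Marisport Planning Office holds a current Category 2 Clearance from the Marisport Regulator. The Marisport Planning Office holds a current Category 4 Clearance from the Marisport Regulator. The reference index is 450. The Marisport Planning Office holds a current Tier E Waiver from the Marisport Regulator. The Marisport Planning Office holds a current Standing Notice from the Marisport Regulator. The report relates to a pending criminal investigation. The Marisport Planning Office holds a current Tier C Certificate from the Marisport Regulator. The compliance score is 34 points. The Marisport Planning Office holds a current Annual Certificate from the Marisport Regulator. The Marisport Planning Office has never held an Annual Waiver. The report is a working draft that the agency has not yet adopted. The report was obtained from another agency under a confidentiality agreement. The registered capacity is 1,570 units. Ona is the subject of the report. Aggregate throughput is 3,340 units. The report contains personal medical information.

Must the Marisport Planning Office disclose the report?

Exception (a): the report contains personal medical information; the report was obtained under a confidentiality agreement — every condition holds. As to paragraphs (e)–(j): (e) applies (a current Category 4 Clearance is held), but is displaced by (f): (f) operates against (e): the registered capacity is 1,570 units, meeting the 1,450 units threshold. (g) would limit (f) — the record's age is 10 years, meeting the 9 years threshold — but (h) sets (g) aside: (h) operates — Ona is the subject of the report. (i) applies (the compliance score is 34 points, under the 35 points limit), but is itself disapplied by (j): (j) is engaged — aggregate throughput is 3,340 units, less than the 3,360 units limit. (a) remains available.
Exception (b): the qualifying period is 300 days, below the 335 days limit; the report relates to a pending investigation; a current Tier E Waiver is held — every condition holds. But: (k) operates against (b): the reference index is 450, under the 477 limit. So (b) is unavailable.
Exception (c): the report is privileged; a current Annual Certificate is held; a current Standing Notice is held — every condition holds. Turning to paragraph (l): (l) operates — a current Category 2 Clearance is held. So (c) is unavailable.
Exception (d) is satisfied on its face — a written security-exemption finding has been issued; the report is an unadopted draft. But applying paragraphs (m)–(n): (m) is engaged — a current Tier C Certificate is held. (n) is inapplicable (there is no Annual Waiver in force), so (m) stands. (d) is therefore removed.

No — exception (a) applies; the Marisport Planning Office is not required to disclose the report.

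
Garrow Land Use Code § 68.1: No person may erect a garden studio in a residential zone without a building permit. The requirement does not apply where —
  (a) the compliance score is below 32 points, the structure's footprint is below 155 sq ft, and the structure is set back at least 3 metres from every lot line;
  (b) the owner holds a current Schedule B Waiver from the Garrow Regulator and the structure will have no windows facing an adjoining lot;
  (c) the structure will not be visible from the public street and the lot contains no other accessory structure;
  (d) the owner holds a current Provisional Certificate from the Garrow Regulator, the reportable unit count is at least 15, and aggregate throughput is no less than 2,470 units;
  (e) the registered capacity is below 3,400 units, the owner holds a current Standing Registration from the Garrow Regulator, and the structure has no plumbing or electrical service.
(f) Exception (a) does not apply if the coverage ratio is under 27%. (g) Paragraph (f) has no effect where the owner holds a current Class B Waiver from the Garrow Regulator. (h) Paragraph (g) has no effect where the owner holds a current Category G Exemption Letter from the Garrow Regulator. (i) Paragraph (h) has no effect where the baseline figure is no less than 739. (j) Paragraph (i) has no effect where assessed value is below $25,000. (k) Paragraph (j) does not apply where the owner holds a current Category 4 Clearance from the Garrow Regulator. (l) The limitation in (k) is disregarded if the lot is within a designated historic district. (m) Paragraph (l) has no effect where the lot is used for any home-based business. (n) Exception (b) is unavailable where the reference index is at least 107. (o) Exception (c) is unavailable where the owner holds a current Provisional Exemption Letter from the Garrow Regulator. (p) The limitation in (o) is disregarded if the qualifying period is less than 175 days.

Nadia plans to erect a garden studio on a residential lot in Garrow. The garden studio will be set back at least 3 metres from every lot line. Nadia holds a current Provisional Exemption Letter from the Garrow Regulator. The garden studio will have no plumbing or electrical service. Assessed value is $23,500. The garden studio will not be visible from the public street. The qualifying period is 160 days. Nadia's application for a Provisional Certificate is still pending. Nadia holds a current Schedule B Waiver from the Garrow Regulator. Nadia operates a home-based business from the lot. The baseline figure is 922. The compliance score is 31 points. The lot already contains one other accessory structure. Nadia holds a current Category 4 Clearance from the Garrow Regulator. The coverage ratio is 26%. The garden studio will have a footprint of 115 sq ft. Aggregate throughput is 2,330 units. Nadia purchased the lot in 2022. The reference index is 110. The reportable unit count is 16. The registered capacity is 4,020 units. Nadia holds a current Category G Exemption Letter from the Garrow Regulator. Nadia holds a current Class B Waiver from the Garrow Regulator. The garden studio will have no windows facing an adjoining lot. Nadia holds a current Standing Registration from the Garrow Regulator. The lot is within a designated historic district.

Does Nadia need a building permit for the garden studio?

No — exception (a) applies; Nadia does not need a building permit.

All of (a)'s requirements are met (the compliance score is 31 points, below the 32 points limit; the structure's footprint is 115 sq ft, below the 155 sq ft limit; the setback is at least 3 m on every side). Under paragraphs (f)–(m): (f) is triggered (the coverage ratio is 26%, under the 27% limit), but is displaced by (g): (g) is triggered — a current Class B Waiver is held. (h) is triggered (a current Category G Exemption Letter is held), but yields to (i): (i) operates against (h): the baseline figure is 922, meeting the 739 threshold. (j) is triggered (assessed value is $23,500, below the $25,000 limit), but is itself disapplied by (k): (k) applies — a current Category 4 Clearance is held. (l) would limit (k) — the lot is in a historic district — but (m) sets (l) aside: (m) operates against (l): a home-based business operates on the lot. (a) remains available.
Exception (b): a current Schedule B Waiver is held; no windows face an adjoining lot — every condition holds. But: (n) is engaged — the reference index is 110, meeting the 107 threshold. Exception (b) does not apply.
Exception (c) requires that the lot contains no other accessory structure; but the lot already has another accessory structure, so (c) is unavailable.
Exception (d) does not apply: the Provisional Certificate is not current.
Exception (e) does not apply: the registered capacity is 4,020 units, not below 3,400 units.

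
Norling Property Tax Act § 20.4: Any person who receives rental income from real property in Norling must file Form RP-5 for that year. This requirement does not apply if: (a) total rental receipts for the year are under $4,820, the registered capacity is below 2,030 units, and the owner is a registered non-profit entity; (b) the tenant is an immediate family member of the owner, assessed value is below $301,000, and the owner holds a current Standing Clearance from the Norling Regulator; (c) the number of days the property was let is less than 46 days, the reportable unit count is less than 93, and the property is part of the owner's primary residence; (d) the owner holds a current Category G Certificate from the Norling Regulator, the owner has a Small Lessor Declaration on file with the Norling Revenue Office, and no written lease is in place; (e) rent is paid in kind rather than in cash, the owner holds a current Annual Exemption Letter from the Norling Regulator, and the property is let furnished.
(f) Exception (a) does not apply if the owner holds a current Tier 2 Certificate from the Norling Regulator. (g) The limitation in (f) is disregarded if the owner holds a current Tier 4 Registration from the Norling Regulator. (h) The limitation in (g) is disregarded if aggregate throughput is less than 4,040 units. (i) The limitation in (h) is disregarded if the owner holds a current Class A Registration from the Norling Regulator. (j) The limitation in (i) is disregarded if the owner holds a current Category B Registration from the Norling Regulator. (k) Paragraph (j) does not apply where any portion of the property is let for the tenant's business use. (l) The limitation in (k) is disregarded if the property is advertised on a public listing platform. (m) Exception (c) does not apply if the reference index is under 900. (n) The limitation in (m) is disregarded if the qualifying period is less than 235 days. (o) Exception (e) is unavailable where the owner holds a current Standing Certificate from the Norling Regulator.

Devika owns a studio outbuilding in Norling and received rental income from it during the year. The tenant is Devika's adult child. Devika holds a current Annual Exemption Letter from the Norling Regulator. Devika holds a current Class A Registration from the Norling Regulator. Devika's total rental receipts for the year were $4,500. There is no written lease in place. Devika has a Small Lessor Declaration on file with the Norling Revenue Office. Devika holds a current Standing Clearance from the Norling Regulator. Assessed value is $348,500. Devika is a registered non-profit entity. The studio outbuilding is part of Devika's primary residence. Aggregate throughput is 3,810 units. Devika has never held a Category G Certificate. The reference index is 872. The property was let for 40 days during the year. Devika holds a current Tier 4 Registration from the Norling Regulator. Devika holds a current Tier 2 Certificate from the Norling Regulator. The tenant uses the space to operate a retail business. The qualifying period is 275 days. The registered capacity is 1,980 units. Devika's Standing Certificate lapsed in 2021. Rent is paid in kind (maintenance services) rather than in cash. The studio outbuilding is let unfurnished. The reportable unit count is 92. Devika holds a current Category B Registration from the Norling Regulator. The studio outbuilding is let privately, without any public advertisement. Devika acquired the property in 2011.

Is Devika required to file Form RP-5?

All of (a)'s requirements are met (total rental receipts for the year are $4,500, under the $4,820 limit; the registered capacity is 1,980 units, below the 2,030 units limit; Devika is a registered non-profit). Considering the limiting provisions: (f) is engaged (a current Tier 2 Certificate is held), but is set aside by (g): (g) operates — a current Tier 4 Registration is held. (h) would limit (g) — aggregate throughput is 3,810 units, less than the 4,040 units limit — but (i) sets (h) aside: (i) operates against (h): a current Class A Registration is held. (j) would limit (i) — a current Category B Registration is held — but (k) sets (j) aside: (k) operates against (j): the space is let for business use. (l), which would lift (k), is not engaged — the property is let privately without advertisement. Exception (a) stands.
Exception (b) requires that assessed value is below $301,000; but assessed value is $348,500, not below $301,000, so (b) is unavailable.
All of (c)'s requirements are met (the number of days the property was let is 40 days, less than the 46 days limit; the reportable unit count is 92, less than the 93 limit; the studio outbuilding is part of the primary residence). But applying paragraphs (m)–(n): (m) operates against (c): the reference index is 872, under the 900 limit. (n), which would lift (m), is not engaged — the qualifying period is 275 days, not less than 235 days. Exception (c) does not apply.
Exception (d) requires that the owner holds a current Category G Certificate from the Norling Regulator; but there is no Category G Certificate in force, so (d) is unavailable.
Exception (e) does not apply: the property is let unfurnished.

No — exception (a) applies; Devika is not required to file Form RP-5.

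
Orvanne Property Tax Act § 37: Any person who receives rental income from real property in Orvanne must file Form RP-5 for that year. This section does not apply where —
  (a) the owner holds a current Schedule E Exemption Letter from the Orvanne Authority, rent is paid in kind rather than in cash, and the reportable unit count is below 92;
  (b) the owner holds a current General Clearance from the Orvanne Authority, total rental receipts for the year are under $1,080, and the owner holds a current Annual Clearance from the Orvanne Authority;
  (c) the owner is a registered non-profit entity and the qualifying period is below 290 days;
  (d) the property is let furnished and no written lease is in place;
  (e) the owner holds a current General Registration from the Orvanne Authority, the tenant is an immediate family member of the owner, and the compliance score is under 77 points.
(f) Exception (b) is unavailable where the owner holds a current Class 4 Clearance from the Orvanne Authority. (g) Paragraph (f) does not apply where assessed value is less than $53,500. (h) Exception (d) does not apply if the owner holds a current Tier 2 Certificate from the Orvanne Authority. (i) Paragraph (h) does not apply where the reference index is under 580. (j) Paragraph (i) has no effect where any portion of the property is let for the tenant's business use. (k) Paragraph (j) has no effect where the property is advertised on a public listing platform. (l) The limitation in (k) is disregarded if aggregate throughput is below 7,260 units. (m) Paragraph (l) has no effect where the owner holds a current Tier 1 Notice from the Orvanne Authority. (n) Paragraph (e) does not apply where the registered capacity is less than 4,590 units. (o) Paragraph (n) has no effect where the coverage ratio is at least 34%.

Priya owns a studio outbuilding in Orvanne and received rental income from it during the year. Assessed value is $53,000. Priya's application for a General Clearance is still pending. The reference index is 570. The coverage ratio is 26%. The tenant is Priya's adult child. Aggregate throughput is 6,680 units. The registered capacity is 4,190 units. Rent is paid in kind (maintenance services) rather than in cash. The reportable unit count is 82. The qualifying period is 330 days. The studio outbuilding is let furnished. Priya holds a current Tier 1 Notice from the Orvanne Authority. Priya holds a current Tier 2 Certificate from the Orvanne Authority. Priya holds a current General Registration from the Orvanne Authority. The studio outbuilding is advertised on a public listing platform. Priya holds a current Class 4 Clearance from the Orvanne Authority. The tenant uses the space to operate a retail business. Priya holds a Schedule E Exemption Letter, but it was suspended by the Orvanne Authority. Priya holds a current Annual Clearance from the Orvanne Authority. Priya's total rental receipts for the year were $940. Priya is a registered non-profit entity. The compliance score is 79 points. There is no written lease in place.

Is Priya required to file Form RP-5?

No — exception (d) applies; Priya is not required to file Form RP-5.

Exception (a) fails — there is no Schedule E Exemption Letter in force.
Exception (b) does not apply: the General Clearance is not current.
Exception (c) fails — the qualifying period is 330 days, not below 290 days.
All of (d)'s requirements are met (the property is let furnished; there is no written lease). Considering the limiting provisions: (h) operates (a current Tier 2 Certificate is held), but is set aside by (i): (i) operates against (h): the reference index is 570, under the 580 limit. (j) applies (the space is let for business use), but is itself disapplied by (k): (k) operates against (j): the property is publicly advertised. (l) operates (aggregate throughput is 6,680 units, below the 7,260 units limit), but is itself disapplied by (m): (m) operates against (l): a current Tier 1 Notice is held. Exception (d) stands.
Exception (e) does not apply: the compliance score is 79 points, not under 77 points.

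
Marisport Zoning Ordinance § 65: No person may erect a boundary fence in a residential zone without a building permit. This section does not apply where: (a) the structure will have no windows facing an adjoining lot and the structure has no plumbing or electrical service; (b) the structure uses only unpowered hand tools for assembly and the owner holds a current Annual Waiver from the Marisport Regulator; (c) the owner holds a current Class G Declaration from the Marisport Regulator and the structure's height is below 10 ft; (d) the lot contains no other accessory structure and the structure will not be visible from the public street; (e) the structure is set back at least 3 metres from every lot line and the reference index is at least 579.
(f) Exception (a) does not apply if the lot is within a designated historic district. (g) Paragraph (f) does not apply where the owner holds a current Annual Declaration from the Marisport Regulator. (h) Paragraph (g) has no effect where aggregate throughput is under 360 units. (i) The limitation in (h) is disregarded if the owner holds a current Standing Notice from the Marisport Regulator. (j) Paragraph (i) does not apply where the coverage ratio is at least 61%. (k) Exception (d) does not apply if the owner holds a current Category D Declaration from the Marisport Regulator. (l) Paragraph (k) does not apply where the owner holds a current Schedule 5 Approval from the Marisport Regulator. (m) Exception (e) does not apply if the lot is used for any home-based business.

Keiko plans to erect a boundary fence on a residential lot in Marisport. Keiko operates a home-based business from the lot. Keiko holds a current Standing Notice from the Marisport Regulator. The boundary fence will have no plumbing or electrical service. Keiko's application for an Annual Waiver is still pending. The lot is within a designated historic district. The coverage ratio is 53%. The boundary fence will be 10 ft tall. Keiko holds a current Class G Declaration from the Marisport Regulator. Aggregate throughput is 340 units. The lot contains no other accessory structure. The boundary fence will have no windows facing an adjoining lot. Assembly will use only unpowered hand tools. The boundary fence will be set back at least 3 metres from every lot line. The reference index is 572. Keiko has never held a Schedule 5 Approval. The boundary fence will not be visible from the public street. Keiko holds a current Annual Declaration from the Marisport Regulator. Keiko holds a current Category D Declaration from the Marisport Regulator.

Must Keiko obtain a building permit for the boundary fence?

No — exception (a) applies; Keiko does not need a building permit.

Exception (a) is satisfied on its face — no windows face an adjoining lot; there is no plumbing or electrical service. Under paragraphs (f)–(j): (f) is triggered (the lot is in a historic district), but is displaced by (g): (g) operates against (f): a current Annual Declaration is held. (h) would limit (g) — aggregate throughput is 340 units, under the 360 units limit — but (i) sets (h) aside: (i) applies — a current Standing Notice is held. (j), which would lift (i), is not triggered — the coverage ratio is 53%, short of 61%. (a) remains available.
Exception (b) fails — there is no Annual Waiver in force.
Exception (c) does not apply: the structure's height is 10 ft, not below 10 ft.
Exception (d): the lot has no other accessory structure; the structure will not be visible from the street — every condition holds. However, paragraphs (k)–(l) must be considered: (k) operates against (d): a current Category D Declaration is held. (l), which would lift (k), is inapplicable — no current Schedule 5 Approval is held. (d) is therefore removed.
Exception (e) requires that the reference index is at least 579; but the reference index is 572, short of 579, so (e) is unavailable.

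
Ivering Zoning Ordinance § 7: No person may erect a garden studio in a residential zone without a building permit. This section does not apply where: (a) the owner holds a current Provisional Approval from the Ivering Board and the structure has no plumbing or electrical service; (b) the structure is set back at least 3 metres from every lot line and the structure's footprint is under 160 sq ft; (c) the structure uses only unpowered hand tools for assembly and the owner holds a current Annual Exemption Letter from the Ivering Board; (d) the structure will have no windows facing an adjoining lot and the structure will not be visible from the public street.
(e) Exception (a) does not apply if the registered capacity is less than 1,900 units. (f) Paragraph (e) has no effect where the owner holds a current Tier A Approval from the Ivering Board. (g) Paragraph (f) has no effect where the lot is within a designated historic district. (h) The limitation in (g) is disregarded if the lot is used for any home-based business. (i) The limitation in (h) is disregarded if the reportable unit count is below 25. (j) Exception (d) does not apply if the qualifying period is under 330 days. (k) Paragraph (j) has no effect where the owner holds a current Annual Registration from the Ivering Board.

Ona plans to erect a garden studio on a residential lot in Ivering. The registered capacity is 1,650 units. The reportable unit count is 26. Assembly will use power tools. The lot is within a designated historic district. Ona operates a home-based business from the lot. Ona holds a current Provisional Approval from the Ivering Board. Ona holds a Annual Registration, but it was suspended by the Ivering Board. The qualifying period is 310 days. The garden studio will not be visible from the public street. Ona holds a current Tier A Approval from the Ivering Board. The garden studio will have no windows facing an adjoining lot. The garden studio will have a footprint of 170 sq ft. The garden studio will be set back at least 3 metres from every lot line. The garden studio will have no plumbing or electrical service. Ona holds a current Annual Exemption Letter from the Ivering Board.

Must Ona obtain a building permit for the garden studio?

No — exception (a) applies; Ona does not need a building permit.

Exception (a)'s conditions are all satisfied: a current Provisional Approval is held; there is no plumbing or electrical service. As to paragraphs (e)–(i): (e) applies (the registered capacity is 1,650 units, less than the 1,900 units limit), but is displaced by (f): (f) operates against (e): a current Tier A Approval is held. (g) would limit (f) — the lot is in a historic district — but (h) sets (g) aside: (h) operates against (g): a home-based business operates on the lot. (i), which would lift (h), is not engaged — the reportable unit count is 26, not below 25. So (a) applies.
Exception (b) fails — the structure's footprint is 170 sq ft, not under 160 sq ft.
Exception (c) requires that the structure uses only unpowered hand tools for assembly; but assembly uses power tools, so (c) is unavailable.
All of (d)'s requirements are met (no windows face an adjoining lot; the structure will not be visible from the street). Turning to paragraphs (j)–(k): (j) operates — the qualifying period is 310 days, under the 330 days limit. (k), which would lift (j), is not engaged — the Annual Registration is not current. Exception (d) does not apply.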